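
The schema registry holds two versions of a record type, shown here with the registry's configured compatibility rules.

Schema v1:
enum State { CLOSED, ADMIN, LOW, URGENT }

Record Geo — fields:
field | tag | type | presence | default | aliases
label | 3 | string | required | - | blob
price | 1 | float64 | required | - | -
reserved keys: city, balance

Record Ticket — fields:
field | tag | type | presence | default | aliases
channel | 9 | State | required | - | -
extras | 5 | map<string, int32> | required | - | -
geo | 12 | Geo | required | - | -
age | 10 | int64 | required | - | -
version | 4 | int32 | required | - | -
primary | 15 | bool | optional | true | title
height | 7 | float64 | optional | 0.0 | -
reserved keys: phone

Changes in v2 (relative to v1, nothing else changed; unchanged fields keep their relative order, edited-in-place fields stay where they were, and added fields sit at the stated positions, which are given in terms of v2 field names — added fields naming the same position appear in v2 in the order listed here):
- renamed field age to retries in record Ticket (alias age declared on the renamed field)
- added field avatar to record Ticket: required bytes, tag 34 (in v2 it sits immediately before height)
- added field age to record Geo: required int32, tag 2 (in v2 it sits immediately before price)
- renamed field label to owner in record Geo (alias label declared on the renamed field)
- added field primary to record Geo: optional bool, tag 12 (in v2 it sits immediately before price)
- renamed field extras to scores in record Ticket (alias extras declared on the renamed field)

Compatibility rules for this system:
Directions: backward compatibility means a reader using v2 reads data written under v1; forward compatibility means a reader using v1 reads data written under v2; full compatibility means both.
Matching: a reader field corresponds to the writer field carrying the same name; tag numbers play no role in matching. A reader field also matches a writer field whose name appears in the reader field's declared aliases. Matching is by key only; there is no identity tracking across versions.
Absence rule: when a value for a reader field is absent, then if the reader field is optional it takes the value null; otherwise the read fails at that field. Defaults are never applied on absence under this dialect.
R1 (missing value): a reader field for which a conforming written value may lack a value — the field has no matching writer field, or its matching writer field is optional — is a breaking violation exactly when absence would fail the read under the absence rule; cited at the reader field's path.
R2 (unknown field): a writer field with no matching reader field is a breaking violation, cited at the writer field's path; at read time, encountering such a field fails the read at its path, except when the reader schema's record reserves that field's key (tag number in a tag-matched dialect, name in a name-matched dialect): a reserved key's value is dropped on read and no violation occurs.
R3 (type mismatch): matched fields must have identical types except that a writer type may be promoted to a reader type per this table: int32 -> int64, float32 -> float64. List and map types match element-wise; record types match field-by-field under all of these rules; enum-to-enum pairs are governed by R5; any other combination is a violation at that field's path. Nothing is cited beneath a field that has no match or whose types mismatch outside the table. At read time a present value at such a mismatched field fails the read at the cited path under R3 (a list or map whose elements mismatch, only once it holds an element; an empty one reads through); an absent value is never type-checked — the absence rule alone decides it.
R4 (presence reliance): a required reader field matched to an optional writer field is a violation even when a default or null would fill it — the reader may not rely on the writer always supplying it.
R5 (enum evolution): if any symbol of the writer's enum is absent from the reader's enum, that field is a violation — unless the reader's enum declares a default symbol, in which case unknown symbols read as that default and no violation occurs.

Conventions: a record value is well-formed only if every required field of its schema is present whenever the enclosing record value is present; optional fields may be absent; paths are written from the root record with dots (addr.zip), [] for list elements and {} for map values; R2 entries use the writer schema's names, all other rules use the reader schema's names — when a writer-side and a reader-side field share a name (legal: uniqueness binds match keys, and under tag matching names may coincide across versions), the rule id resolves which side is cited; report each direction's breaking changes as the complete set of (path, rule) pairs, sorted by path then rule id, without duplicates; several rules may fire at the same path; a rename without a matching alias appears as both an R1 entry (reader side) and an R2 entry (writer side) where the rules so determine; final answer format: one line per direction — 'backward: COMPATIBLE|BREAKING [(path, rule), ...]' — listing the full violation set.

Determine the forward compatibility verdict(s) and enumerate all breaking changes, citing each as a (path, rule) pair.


forward: BREAKING [(age, R1), (avatar, R2), (extras, R1), (geo.age, R2), (geo.label, R1), (geo.owner, R2), (geo.primary, R2), (retries, R2), (scores, R2)]

arrows below run writer -> reader for Ticket
checking forward for Ticket: reader v1 against writer v2:
  channel <- channel (State -> State, writer required)
  no writer field matches reader extras
  geo <- geo (Geo -> Geo, writer required)
  no writer field matches reader age
  version <- version (int32 -> int32, writer required)
  primary <- primary (bool -> bool, writer optional)
  height <- height (float64 -> float64, writer optional)
  scores (writer side), unknown to reader
  retries (writer side), unknown to reader
  avatar (writer side), unknown to reader
  no writer field matches reader geo.label
  geo.price <- geo.price (float64 -> float64, writer required)
  geo.owner (writer side), unknown to reader
  geo.age (writer side), unknown to reader
  geo.primary (writer side), unknown to reader
  rule R1 violated at age
  rule R2 violated at avatar
  rule R1 violated at extras
  rule R2 violated at geo.age
  rule R1 violated at geo.label
  rule R2 violated at geo.owner
  rule R2 violated at geo.primary
  rule R2 violated at retries
  rule R2 violated at scores
  => forward verdict for Ticket: BREAKING, 9 violation(s)


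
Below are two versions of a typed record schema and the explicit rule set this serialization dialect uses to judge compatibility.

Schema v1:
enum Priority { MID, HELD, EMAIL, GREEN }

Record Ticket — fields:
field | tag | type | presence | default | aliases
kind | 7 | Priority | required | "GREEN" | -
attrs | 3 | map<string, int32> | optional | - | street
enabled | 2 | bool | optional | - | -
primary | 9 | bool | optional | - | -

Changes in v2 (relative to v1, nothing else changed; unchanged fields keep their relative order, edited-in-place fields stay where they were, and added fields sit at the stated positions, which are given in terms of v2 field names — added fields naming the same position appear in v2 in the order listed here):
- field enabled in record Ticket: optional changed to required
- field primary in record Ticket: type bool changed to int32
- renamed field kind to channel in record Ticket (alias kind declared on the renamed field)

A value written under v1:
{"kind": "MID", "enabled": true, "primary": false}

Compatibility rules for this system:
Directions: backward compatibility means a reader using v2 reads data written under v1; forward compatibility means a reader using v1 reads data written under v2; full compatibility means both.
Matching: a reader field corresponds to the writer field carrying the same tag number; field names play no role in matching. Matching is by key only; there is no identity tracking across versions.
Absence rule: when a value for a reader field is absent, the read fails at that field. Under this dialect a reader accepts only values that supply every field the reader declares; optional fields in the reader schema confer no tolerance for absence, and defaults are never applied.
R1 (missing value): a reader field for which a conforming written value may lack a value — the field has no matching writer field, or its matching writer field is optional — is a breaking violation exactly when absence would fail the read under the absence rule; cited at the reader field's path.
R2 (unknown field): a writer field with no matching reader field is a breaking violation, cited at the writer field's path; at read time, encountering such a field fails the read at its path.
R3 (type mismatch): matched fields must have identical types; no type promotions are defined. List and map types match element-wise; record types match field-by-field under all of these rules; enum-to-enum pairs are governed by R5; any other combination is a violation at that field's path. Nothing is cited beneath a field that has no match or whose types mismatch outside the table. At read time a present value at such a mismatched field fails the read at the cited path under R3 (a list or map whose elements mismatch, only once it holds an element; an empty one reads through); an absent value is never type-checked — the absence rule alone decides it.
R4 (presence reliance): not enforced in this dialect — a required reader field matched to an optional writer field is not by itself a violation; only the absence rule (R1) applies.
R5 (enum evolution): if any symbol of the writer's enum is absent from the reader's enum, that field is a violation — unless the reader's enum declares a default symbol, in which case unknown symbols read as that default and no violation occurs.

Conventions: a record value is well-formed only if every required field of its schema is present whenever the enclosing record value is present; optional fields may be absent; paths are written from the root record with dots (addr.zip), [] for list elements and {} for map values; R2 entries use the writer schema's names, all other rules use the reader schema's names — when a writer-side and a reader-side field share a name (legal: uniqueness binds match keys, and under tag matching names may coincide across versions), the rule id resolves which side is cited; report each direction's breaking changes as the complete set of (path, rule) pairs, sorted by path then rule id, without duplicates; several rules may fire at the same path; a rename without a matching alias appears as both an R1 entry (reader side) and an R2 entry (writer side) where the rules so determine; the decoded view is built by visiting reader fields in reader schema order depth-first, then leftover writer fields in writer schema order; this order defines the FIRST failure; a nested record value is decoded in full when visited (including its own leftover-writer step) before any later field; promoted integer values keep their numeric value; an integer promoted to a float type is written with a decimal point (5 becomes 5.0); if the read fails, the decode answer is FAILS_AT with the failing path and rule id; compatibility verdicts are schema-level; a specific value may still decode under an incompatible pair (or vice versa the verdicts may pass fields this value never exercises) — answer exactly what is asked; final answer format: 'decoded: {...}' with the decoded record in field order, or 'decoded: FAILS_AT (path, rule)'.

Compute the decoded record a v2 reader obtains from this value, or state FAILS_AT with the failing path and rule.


decoded: FAILS_AT (attrs, R1)

in Ticket below, arrows point writer -> reader
migrating the Ticket value to v2:
  channel := "MID" (from writer kind)
  read fails at attrs under R1 (no fill)
  => FAILS_AT (attrs, R1)
the rest of the Ticket diff is inert for this question:
  field enabled in record Ticket: optional changed to required -> schema-level compatibility only; this Ticket value's decode is unchanged
  field primary in record Ticket: type bool changed to int32 -> schema-level compatibility only; this Ticket value's decode is unchanged
  renamed field kind to channel in record Ticket (alias kind declared on the renamed field) -> no rule fires on it and the decoded Ticket view is identical with or without it


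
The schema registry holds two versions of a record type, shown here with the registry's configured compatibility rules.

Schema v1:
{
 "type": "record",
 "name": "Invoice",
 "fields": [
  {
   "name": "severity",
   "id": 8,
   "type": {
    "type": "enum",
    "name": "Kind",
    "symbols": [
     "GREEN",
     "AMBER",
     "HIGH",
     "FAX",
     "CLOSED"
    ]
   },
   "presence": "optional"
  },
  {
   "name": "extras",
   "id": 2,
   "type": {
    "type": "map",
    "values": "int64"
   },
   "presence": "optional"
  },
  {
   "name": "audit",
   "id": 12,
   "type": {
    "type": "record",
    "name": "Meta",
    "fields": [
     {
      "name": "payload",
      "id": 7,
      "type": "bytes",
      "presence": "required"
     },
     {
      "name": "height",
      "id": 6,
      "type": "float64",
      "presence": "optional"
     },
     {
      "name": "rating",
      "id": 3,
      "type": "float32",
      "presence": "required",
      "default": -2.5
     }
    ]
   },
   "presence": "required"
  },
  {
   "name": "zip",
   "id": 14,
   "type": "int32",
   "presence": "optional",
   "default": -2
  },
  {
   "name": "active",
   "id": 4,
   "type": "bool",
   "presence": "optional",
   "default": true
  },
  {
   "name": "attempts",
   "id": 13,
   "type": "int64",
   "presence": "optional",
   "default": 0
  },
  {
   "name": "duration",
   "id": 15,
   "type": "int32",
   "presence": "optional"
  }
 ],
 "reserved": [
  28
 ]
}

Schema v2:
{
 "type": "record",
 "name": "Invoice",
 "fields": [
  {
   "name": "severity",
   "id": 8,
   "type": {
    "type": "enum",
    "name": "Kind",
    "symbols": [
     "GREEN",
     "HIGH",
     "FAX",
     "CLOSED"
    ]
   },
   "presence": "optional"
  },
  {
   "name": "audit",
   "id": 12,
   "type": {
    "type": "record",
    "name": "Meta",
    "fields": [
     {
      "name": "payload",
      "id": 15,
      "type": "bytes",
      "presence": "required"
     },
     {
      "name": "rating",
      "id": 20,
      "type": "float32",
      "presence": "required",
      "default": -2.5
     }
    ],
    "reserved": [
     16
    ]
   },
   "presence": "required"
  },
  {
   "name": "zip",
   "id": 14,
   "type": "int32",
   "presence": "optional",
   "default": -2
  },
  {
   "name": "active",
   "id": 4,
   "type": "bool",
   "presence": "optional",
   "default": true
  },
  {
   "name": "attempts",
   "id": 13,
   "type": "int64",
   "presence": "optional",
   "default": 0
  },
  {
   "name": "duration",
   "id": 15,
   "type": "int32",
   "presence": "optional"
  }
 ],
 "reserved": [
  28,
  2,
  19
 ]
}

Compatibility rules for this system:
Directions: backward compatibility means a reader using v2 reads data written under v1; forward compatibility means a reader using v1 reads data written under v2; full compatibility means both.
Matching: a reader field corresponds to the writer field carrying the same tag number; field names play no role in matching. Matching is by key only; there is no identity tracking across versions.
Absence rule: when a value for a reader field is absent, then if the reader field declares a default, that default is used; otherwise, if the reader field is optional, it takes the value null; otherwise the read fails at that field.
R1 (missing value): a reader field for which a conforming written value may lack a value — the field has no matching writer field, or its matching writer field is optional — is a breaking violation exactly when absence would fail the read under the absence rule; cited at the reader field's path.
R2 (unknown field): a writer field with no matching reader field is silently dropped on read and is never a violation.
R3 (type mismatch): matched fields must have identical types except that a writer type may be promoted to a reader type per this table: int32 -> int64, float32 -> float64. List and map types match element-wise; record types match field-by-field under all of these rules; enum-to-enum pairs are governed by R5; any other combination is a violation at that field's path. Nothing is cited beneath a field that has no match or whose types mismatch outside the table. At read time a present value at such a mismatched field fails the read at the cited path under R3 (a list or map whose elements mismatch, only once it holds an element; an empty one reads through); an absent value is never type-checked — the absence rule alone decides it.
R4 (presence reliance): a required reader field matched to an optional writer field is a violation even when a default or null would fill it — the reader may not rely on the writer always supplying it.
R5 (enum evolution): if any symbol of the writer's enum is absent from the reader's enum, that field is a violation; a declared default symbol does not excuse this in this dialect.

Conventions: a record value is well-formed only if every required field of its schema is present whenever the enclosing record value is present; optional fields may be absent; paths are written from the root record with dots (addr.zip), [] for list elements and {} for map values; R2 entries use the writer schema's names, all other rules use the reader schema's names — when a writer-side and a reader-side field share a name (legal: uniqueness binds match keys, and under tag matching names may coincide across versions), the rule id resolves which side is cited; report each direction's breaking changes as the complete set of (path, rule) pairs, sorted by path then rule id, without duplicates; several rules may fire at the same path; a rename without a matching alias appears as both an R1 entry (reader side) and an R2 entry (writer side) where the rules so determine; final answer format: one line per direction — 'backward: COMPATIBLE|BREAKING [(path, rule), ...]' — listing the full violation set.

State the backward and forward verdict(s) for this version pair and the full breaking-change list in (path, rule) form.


each type pair in Invoice: writer, then reader
backward on Invoice — v2 reading data written by v1:
  Kind -> Kind, writer optional: severity aligns to severity
  Meta -> Meta, writer required: audit aligns to audit
  int32 -> int32, writer optional: zip aligns to zip
  bool -> bool, writer optional: active aligns to active
  int64 -> int64, writer optional: attempts aligns to attempts
  int32 -> int32, writer optional: duration aligns to duration
  writer extras: unknown to reader
  audit.payload: no writer match
  audit.rating: no writer match
  writer audit.payload: unknown to reader
  writer audit.height: unknown to reader
  writer audit.rating: unknown to reader
  R1 fires at audit.payload
  R5 fires at severity
  backward on Invoice therefore BREAKING (2)
forward on Invoice — v1 reading data written by v2:
  Kind -> Kind, writer optional: severity aligns to severity
  extras: no writer match
  Meta -> Meta, writer required: audit aligns to audit
  int32 -> int32, writer optional: zip aligns to zip
  bool -> bool, writer optional: active aligns to active
  int64 -> int64, writer optional: attempts aligns to attempts
  int32 -> int32, writer optional: duration aligns to duration
  audit.payload: no writer match
  audit.height: no writer match
  audit.rating: no writer match
  writer audit.payload: unknown to reader
  writer audit.rating: unknown to reader
  R1 fires at audit.payload
  forward on Invoice therefore BREAKING (1)

backward: BREAKING [(audit.payload, R1), (severity, R5)]; forward: BREAKING [(audit.payload, R1)]


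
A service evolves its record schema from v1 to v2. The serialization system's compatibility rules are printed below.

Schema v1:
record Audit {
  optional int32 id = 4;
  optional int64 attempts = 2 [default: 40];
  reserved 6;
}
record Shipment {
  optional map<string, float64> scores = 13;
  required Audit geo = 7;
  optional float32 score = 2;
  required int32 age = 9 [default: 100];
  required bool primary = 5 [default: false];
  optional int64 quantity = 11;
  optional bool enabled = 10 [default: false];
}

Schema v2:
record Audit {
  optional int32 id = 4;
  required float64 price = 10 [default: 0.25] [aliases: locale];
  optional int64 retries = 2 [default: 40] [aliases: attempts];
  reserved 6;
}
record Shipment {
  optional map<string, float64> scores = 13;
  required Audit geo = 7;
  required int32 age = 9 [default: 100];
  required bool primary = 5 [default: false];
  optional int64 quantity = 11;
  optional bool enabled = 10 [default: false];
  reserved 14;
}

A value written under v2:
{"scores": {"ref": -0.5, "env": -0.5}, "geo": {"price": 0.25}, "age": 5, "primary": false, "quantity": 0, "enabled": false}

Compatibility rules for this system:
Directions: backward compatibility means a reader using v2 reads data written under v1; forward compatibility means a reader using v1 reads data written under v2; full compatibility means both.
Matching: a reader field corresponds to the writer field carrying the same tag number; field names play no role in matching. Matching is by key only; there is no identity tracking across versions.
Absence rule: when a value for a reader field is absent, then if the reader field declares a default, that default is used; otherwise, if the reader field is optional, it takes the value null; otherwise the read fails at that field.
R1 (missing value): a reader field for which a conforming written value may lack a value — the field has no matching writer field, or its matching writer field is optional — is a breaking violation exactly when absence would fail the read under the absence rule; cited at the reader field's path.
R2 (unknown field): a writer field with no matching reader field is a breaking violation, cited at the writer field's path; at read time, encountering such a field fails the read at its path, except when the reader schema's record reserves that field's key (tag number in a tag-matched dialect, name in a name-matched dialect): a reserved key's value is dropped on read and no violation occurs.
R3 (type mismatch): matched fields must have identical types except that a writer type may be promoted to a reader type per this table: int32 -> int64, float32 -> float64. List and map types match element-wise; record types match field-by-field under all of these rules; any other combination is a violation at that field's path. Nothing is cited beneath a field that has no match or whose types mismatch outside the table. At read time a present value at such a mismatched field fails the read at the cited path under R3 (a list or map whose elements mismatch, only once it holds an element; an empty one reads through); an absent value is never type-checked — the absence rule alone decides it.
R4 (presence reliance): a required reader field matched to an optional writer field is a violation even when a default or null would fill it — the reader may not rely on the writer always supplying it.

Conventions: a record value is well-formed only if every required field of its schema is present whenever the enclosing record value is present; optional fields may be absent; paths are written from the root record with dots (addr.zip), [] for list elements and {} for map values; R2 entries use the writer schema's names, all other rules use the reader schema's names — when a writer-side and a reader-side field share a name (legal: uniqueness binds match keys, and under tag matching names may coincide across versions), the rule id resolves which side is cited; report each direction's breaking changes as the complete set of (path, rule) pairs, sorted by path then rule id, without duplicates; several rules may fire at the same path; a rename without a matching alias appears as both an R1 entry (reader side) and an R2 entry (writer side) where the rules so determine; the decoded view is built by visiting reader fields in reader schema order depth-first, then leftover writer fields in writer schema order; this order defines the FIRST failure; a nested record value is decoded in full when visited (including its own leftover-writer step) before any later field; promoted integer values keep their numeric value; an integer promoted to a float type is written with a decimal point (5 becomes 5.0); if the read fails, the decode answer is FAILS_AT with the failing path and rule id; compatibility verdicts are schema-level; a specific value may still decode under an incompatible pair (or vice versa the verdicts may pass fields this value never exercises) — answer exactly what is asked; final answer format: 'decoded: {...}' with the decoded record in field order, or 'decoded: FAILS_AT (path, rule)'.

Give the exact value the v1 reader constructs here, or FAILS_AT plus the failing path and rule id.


arrows below run writer -> reader for Shipment
decode walk for Shipment under reader schema v1:
  scores := {"ref": -0.5, "env": -0.5}
  geo.id := null (not supplied -> null)
  geo.attempts := 40 (no value, default fills)
  read fails at geo.price under R2 (unknown field)
  => FAILS_AT (geo.price, R2)
the rest of the Shipment diff is inert for this question:
  removed field score from record Shipment -> shifts the Shipment verdicts, not this decode
  renamed field attempts to retries in record Audit (alias attempts declared on the renamed field) -> triggers nothing under the printed rules; the Shipment answer is the same either way

decoded: FAILS_AT (geo.price, R2)


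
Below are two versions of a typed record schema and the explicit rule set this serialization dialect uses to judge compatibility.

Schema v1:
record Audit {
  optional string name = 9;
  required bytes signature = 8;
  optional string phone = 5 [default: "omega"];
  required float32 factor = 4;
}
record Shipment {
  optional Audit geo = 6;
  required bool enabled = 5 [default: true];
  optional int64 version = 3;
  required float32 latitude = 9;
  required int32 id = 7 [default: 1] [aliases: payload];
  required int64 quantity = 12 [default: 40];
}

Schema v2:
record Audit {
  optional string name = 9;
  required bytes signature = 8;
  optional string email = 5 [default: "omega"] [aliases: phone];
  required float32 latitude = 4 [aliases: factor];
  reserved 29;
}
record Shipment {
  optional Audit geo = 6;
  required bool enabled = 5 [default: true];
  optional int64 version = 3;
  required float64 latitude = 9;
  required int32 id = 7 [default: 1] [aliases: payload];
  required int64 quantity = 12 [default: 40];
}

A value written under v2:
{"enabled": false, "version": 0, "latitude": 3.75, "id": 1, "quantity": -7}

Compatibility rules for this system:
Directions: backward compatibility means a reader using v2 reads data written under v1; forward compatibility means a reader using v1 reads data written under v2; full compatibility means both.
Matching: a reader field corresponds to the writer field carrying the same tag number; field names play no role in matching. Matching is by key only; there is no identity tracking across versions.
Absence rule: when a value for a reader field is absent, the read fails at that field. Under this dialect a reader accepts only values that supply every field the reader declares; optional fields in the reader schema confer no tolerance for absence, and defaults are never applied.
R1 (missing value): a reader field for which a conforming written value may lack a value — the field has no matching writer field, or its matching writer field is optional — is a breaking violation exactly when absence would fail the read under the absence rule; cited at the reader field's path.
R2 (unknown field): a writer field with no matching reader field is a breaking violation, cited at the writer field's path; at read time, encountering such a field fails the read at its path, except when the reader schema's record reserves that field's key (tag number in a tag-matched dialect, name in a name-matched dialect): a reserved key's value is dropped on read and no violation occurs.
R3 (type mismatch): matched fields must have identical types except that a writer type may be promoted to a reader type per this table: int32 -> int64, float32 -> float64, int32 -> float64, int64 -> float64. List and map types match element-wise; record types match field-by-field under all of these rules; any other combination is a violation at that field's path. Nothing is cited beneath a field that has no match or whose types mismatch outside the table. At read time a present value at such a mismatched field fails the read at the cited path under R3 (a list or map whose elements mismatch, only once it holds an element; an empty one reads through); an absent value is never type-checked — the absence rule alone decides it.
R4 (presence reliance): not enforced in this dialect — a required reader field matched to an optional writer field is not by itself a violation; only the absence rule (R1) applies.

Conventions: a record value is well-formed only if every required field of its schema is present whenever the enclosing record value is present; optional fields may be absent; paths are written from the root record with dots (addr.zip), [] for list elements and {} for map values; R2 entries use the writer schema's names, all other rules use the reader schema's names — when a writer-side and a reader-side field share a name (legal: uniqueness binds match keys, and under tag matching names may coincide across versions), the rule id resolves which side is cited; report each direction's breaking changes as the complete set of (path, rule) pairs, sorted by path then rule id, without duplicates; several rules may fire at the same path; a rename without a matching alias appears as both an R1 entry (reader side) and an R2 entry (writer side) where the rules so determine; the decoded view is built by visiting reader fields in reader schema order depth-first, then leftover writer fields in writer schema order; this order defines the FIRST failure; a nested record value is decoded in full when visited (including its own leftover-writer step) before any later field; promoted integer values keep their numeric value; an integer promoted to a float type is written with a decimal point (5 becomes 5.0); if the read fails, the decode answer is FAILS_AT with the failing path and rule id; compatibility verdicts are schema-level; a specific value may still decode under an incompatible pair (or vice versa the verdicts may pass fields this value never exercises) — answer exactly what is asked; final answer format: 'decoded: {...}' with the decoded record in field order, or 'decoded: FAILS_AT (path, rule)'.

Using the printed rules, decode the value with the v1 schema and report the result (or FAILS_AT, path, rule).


decoded: FAILS_AT (geo, R1)

the writer's type comes first in each Shipment pair
decoding the Shipment value with the v1 reader:
  read fails at geo under R1 (no fill)
  => FAILS_AT (geo, R1)
ruling out the remaining Shipment differences:
  renamed field factor to latitude in record Audit (alias factor declared on the renamed field) -> triggers nothing under the printed rules; the Shipment answer is the same either way
  field latitude in record Shipment: type float32 changed to float64 -> changes Shipment's schema-level verdicts only — the decode of this value is the same
  renamed field phone to email in record Audit (alias phone declared on the renamed field) -> changes Shipment's schema-level verdicts only — the decode of this value is the same


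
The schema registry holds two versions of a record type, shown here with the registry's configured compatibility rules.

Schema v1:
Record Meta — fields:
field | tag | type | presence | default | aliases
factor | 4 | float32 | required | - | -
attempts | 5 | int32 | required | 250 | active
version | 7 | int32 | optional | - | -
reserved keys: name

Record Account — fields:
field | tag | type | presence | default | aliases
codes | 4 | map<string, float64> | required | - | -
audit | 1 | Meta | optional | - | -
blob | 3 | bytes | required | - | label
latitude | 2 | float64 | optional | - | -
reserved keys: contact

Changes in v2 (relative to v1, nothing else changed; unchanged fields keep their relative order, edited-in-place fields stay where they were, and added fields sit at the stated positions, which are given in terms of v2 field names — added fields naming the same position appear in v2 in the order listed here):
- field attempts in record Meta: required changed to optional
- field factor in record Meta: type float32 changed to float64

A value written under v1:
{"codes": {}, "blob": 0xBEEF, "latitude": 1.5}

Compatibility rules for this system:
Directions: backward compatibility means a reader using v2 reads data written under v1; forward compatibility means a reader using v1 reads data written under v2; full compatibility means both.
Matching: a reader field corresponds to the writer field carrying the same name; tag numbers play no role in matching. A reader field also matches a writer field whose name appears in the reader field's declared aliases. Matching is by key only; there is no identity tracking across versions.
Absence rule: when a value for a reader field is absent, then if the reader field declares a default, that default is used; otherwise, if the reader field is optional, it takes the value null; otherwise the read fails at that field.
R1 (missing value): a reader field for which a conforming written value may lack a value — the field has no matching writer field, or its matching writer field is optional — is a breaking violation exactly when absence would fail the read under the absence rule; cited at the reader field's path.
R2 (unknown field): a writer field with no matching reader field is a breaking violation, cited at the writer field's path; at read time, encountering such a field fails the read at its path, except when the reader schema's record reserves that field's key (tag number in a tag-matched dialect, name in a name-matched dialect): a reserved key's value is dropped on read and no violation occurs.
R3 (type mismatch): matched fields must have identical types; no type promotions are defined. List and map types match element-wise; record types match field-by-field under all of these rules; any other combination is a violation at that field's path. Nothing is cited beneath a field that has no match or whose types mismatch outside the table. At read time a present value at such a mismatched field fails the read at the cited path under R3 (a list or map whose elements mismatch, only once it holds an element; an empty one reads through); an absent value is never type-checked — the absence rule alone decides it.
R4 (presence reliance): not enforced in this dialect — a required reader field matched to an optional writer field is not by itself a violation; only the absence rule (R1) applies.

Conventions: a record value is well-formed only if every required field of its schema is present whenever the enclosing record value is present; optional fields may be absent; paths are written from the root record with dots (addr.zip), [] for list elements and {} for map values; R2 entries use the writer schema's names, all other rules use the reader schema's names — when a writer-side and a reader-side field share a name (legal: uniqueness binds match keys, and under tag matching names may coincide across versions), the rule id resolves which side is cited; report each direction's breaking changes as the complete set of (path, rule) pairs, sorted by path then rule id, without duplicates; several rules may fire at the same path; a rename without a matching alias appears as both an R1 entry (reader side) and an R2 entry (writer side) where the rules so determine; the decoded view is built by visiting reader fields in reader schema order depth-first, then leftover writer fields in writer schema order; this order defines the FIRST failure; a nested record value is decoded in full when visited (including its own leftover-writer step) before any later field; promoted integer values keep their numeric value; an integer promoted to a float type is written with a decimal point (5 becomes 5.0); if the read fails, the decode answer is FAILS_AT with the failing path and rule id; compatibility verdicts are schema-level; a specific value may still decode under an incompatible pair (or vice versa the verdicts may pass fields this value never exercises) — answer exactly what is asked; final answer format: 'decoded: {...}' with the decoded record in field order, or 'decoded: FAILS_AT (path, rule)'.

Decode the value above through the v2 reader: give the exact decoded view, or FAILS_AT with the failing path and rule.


each type pair in Account: writer, then reader
migrating the Account value to v2:
  codes := {}
  audit := null (absent, optional -> null)
  blob := 0xBEEF
  latitude := 1.5
  => decoded: {"codes": {}, "audit": null, "blob": 0xBEEF, "latitude": 1.5}
the other Account changes do not affect what is asked:
  field attempts in record Meta: required changed to optional -> fires no rule on Account under this dialect and leaves the result unchanged
  field factor in record Meta: type float32 changed to float64 -> a verdict-level change on Account — the shown value reads the same

decoded: {"codes": {}, "audit": null, "blob": 0xBEEF, "latitude": 1.5}


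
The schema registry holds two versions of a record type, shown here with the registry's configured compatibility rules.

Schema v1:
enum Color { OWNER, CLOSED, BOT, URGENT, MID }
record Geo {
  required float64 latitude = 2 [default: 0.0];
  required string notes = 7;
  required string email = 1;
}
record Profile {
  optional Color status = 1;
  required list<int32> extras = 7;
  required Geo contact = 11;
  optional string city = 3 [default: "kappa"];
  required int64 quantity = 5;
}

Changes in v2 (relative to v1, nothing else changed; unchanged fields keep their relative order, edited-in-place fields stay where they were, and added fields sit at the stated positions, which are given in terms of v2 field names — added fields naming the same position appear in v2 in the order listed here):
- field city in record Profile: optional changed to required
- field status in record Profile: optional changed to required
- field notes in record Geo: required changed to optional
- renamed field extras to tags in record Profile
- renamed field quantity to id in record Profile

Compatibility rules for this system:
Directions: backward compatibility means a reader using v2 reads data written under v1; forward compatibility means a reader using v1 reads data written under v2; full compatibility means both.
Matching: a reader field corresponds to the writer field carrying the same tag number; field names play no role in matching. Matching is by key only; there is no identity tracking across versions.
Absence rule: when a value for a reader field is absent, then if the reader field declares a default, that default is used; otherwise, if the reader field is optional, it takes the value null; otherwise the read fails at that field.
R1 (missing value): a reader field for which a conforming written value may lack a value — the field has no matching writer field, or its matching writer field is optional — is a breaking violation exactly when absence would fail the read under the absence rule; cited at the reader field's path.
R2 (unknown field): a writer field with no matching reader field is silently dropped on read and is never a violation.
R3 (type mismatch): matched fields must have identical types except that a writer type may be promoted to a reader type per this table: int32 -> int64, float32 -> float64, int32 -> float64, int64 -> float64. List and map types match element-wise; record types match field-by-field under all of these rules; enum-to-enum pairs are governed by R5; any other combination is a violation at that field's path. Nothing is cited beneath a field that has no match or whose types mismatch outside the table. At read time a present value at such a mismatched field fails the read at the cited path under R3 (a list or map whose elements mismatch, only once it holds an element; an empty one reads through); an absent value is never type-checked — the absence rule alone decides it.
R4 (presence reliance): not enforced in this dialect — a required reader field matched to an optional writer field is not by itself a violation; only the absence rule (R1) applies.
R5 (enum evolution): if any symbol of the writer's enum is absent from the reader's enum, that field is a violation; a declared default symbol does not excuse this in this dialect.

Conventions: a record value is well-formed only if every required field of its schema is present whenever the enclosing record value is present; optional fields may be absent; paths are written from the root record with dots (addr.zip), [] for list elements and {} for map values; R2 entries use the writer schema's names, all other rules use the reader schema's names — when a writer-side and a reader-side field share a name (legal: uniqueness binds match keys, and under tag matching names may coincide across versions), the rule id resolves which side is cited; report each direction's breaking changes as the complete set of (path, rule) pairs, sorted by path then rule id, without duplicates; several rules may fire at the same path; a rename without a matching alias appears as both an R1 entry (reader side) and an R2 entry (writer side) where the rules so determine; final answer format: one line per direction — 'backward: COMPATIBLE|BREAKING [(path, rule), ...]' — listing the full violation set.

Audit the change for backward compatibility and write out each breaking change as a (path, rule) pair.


backward: BREAKING [(status, R1)]

in Profile below, arrows point writer -> reader
backward on Profile — v2 reading data written by v1:
  status: paired with writer status (Color -> Color; writer optional)
  tags: paired with writer extras (list<int32> -> list<int32>; writer required)
  contact: paired with writer contact (Geo -> Geo; writer required)
  city: paired with writer city (string -> string; writer optional)
  id: paired with writer quantity (int64 -> int64; writer required)
  contact.latitude: paired with writer contact.latitude (float64 -> float64; writer required)
  contact.notes: paired with writer contact.notes (string -> string; writer required)
  contact.email: paired with writer contact.email (string -> string; writer required)
  R1 fires at status
  => 1 violation(s): backward is BREAKING for Profile
checking off the Profile differences that do not matter here:
  field city in record Profile: optional changed to required -> inert for the asked Profile verdict: nothing fires
  field notes in record Geo: required changed to optional -> fires only in the forward direction of Profile, which is not asked here
  renamed field extras to tags in record Profile -> inert for the asked Profile verdict: nothing fires
  renamed field quantity to id in record Profile -> inert for the asked Profile verdict: nothing fires
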